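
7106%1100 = 506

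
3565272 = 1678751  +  1886521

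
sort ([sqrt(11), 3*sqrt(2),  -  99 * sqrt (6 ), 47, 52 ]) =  [ - 99*sqrt( 6 ),sqrt(11),3* sqrt(2 ), 47,52 ]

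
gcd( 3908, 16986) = 2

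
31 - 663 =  - 632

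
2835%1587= 1248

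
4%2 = 0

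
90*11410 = 1026900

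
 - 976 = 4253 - 5229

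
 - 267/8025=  - 89/2675= - 0.03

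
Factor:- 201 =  - 3^1*67^1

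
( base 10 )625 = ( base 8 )1161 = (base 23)144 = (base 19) 1DH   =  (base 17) 22d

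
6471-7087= - 616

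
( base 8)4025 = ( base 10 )2069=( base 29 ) 2da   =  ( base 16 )815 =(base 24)3E5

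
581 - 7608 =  - 7027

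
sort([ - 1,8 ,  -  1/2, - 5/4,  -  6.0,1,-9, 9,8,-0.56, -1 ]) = [-9,-6.0,-5/4, - 1, - 1,  -  0.56, - 1/2,1,8, 8,  9 ] 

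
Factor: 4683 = 3^1*7^1*223^1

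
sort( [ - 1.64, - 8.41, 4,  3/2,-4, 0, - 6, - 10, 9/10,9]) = [ - 10, - 8.41,  -  6, - 4,  -  1.64 , 0, 9/10, 3/2,  4,9]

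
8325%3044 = 2237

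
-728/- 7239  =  728/7239 = 0.10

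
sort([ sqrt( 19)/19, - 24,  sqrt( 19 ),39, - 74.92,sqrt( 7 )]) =[ - 74.92, - 24,sqrt( 19) /19,  sqrt(7 ),sqrt( 19), 39]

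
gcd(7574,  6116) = 2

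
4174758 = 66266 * 63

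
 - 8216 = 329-8545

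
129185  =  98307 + 30878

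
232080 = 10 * 23208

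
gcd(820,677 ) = 1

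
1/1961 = 1/1961 = 0.00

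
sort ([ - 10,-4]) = [ - 10, - 4] 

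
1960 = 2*980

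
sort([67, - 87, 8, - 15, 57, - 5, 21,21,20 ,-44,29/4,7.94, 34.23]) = [ - 87, - 44, - 15  , - 5, 29/4,7.94,  8,  20 , 21, 21,  34.23, 57,67 ]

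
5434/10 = 2717/5 = 543.40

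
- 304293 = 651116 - 955409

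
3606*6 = 21636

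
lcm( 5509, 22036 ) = 22036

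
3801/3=1267 = 1267.00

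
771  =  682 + 89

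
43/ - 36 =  - 43/36 = -  1.19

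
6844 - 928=5916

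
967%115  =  47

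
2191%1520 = 671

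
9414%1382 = 1122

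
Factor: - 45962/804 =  - 2^( - 1)* 3^( - 1) *7^3 = - 343/6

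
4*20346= 81384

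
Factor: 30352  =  2^4*7^1*271^1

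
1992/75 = 26+14/25 = 26.56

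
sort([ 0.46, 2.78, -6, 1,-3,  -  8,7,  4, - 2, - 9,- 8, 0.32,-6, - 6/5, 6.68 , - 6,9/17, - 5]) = [ - 9,  -  8,-8, - 6,  -  6,-6 , - 5, - 3,  -  2,  -  6/5, 0.32,0.46, 9/17,1, 2.78, 4 , 6.68,7 ] 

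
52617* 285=14995845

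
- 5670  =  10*( - 567 )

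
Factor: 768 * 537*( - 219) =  -2^8* 3^3*73^1* 179^1   =  - 90319104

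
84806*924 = 78360744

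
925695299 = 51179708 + 874515591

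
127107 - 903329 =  - 776222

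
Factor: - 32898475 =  - 5^2*1069^1 * 1231^1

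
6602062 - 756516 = 5845546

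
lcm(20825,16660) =83300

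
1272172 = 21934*58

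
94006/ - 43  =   - 94006/43 =-2186.19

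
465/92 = 465/92= 5.05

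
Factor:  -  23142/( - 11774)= 3^1 * 19^1*29^( - 1) = 57/29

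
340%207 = 133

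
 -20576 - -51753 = 31177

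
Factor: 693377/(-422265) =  - 3^ (  -  1)*5^( - 1) * 31^1*22367^1*28151^( - 1)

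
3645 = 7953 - 4308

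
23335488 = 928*25146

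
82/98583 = 82/98583 = 0.00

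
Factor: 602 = 2^1*7^1*43^1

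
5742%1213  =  890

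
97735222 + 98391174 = 196126396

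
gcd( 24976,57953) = 7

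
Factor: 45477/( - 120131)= - 3^2*11^(-1)*31^1*67^(-1) = - 279/737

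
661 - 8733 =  - 8072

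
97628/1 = 97628 = 97628.00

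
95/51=95/51 = 1.86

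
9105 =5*1821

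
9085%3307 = 2471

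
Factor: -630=- 2^1*3^2*5^1*7^1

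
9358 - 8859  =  499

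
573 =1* 573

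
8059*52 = 419068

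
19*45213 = 859047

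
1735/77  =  22  +  41/77 = 22.53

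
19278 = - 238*( - 81) 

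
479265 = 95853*5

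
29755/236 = 29755/236 = 126.08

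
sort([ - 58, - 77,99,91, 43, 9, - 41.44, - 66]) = [-77, - 66, - 58 , - 41.44,9, 43,91,99]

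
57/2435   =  57/2435 =0.02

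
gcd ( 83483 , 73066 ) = 1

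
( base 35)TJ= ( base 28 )18Q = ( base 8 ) 2012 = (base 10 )1034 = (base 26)1DK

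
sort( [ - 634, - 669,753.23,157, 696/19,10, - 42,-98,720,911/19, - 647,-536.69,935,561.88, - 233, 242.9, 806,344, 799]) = [ - 669, - 647,-634, - 536.69,-233,  -  98, - 42 , 10, 696/19, 911/19, 157,242.9 , 344, 561.88, 720,753.23 , 799,806, 935]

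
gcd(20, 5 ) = 5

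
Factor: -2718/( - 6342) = 3/7 = 3^1*7^( - 1 ) 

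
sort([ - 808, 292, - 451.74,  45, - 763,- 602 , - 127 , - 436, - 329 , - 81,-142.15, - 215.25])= [ - 808,-763, - 602 , -451.74, - 436, - 329,  -  215.25, - 142.15, - 127, - 81 , 45,  292 ] 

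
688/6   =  344/3 = 114.67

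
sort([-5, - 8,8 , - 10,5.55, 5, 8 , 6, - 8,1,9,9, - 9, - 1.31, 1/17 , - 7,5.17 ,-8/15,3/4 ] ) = [ - 10, - 9 , - 8, - 8 ,  -  7, - 5, - 1.31 , - 8/15, 1/17,3/4,1,5, 5.17 , 5.55, 6, 8,8,9,9]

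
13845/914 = 13845/914 = 15.15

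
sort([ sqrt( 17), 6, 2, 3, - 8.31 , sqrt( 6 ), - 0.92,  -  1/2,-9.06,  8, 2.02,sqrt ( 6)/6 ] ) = [ - 9.06, - 8.31, - 0.92,-1/2, sqrt( 6 )/6, 2, 2.02, sqrt(6 ), 3,sqrt(  17), 6,8] 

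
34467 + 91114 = 125581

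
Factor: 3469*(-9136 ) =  - 2^4*571^1 * 3469^1  =  - 31692784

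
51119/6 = 8519 + 5/6 = 8519.83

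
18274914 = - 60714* (- 301 ) 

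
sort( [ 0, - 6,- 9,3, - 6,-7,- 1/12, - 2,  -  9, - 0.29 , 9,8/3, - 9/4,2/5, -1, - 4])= [  -  9 , - 9,-7, - 6 ,-6,  -  4,  -  9/4 , - 2,  -  1,  -  0.29,- 1/12,0, 2/5,8/3, 3,  9]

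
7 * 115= 805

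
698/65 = 698/65 = 10.74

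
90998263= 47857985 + 43140278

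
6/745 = 6/745 = 0.01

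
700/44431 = 700/44431 =0.02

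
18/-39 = -1+ 7/13= -0.46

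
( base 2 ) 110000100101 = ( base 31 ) 379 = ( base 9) 4234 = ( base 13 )1552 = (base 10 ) 3109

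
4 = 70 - 66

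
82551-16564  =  65987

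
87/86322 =29/28774 = 0.00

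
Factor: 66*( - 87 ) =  - 5742 = -  2^1*3^2* 11^1*29^1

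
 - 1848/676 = -462/169=   - 2.73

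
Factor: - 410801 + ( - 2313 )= - 2^1 * 13^1*15889^1= - 413114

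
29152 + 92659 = 121811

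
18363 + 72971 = 91334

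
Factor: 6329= 6329^1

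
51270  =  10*5127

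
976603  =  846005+130598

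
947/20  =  47 + 7/20 = 47.35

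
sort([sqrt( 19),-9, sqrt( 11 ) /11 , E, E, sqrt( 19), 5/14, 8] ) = [ - 9, sqrt( 11)/11, 5/14 , E, E,sqrt (19) , sqrt( 19), 8]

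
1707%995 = 712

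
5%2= 1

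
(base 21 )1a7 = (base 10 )658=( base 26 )P8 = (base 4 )22102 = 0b1010010010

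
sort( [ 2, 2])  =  [ 2, 2] 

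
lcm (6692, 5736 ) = 40152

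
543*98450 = 53458350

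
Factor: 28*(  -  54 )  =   - 1512  =  - 2^3*3^3*7^1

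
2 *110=220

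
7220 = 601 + 6619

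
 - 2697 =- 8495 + 5798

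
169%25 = 19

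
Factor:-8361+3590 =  - 13^1 *367^1 = - 4771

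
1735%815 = 105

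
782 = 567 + 215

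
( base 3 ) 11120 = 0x7B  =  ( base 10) 123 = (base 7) 234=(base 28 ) 4b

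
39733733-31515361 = 8218372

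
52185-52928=-743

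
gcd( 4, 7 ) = 1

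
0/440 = 0 =0.00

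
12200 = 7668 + 4532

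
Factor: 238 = 2^1 *7^1 * 17^1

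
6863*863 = 5922769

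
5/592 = 5/592 = 0.01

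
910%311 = 288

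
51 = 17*3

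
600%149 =4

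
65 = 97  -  32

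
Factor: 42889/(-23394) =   -  11/6 = - 2^( - 1 )*3^( -1 ) * 11^1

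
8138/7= 8138/7 = 1162.57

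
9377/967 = 9377/967 = 9.70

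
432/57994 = 216/28997=0.01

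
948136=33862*28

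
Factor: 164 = 2^2*41^1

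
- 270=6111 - 6381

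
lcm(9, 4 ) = 36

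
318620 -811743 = - 493123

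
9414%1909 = 1778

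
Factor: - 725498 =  - 2^1*362749^1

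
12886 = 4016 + 8870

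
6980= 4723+2257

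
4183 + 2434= 6617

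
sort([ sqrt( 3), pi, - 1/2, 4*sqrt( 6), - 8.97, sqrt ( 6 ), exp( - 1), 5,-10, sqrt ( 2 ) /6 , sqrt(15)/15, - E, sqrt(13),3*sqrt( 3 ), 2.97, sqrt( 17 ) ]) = [- 10,-8.97, - E, - 1/2, sqrt( 2)/6, sqrt(15) /15,exp ( - 1),sqrt( 3),  sqrt( 6 ),  2.97, pi, sqrt(13), sqrt(17), 5, 3*sqrt( 3), 4*sqrt ( 6) ] 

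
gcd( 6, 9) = 3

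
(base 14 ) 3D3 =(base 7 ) 2153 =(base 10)773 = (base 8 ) 1405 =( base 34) mp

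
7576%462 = 184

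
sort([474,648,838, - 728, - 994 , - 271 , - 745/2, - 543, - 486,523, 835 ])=[ - 994, -728, - 543,-486,  -  745/2, - 271,474, 523,648 , 835, 838]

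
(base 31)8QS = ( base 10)8522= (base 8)20512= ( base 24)ej2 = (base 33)7r8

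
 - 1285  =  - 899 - 386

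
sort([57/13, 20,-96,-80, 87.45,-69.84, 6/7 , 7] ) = [ - 96, - 80, - 69.84,6/7, 57/13,7, 20,87.45 ] 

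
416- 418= - 2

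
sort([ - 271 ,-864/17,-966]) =[- 966, - 271,-864/17]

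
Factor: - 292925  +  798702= 505777^1 = 505777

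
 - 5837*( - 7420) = 43310540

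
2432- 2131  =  301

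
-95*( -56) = 5320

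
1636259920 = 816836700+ 819423220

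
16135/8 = 16135/8 = 2016.88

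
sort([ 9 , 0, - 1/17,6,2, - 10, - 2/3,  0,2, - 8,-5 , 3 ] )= [ - 10,-8,-5, - 2/3,-1/17, 0,0, 2, 2, 3, 6, 9 ] 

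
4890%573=306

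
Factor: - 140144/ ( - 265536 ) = 2^( - 2)*3^(-2) *19^1 = 19/36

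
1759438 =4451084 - 2691646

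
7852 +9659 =17511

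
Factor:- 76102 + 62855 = - 13247= - 13^1*1019^1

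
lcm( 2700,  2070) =62100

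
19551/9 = 6517/3 = 2172.33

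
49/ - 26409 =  - 49/26409 = - 0.00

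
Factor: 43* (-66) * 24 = -68112=- 2^4*3^2*11^1*43^1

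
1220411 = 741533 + 478878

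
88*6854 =603152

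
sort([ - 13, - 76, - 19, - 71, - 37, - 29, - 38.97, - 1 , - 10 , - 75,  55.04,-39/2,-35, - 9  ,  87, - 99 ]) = [-99 , - 76,  -  75, -71, - 38.97, -37, - 35,-29, -39/2,-19, - 13, -10, - 9  , - 1,55.04, 87] 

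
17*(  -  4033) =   -  68561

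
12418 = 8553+3865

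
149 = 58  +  91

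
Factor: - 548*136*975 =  - 72664800 = - 2^5 * 3^1*5^2 * 13^1*17^1*137^1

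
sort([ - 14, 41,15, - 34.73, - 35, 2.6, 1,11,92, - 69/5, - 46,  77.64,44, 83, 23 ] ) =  [ - 46, - 35,-34.73, - 14, - 69/5,1, 2.6, 11,15, 23,41, 44,77.64 , 83,92]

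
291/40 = 291/40=7.28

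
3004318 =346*8683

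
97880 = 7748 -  - 90132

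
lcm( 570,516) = 49020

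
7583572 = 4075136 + 3508436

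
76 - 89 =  - 13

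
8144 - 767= 7377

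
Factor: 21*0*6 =0 = 0^1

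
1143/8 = 142 + 7/8 = 142.88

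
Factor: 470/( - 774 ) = -235/387= - 3^( - 2 )*5^1*43^( - 1)*47^1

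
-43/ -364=43/364 = 0.12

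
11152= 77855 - 66703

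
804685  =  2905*277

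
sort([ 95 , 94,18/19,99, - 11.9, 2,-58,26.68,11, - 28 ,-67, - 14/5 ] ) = [ - 67, - 58, - 28,-11.9,-14/5,18/19,2, 11,  26.68 , 94, 95,99]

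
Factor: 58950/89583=2^1*3^1*5^2*13^( - 1) * 131^1*2297^( - 1 ) = 19650/29861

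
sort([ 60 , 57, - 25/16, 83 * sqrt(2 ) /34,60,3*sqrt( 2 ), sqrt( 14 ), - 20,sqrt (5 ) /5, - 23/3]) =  [-20, - 23/3, -25/16 , sqrt( 5 ) /5,83*sqrt( 2) /34,sqrt(14 ),3* sqrt( 2), 57 , 60,60 ]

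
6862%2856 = 1150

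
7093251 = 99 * 71649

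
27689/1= 27689 = 27689.00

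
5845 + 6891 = 12736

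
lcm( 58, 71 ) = 4118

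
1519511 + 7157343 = 8676854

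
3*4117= 12351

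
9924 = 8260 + 1664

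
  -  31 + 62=31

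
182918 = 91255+91663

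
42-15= 27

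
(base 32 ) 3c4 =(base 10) 3460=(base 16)D84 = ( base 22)736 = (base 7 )13042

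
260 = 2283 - 2023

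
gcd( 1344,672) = 672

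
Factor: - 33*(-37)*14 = 17094 =2^1 * 3^1*7^1 * 11^1*37^1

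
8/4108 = 2/1027  =  0.00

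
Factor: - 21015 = -3^2*5^1*467^1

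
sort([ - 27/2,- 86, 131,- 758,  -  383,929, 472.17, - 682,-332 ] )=[ - 758, - 682,  -  383, - 332,-86, - 27/2, 131, 472.17,929 ] 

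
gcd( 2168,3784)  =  8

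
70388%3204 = 3104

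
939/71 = 939/71 = 13.23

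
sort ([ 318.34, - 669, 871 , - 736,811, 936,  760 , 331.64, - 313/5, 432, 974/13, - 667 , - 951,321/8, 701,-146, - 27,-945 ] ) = [ - 951, - 945, - 736,  -  669, - 667, - 146,-313/5, - 27, 321/8,974/13,318.34,331.64,432,701 , 760, 811,871, 936 ] 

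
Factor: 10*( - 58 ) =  - 580  =  - 2^2*5^1*29^1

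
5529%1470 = 1119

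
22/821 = 22/821 = 0.03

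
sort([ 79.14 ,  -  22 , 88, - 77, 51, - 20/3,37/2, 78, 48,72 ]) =[ - 77, - 22, - 20/3, 37/2, 48,51,72, 78,79.14, 88]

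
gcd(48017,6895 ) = 1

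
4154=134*31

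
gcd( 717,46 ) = 1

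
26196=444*59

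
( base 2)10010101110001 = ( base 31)9U6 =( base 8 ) 22561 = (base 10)9585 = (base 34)89V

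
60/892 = 15/223 = 0.07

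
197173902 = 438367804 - 241193902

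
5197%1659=220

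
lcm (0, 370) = 0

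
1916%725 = 466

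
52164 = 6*8694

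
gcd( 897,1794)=897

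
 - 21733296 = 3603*( - 6032)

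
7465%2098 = 1171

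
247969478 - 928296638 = - 680327160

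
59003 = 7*8429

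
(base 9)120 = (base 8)143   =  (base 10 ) 99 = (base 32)33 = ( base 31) 36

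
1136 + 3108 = 4244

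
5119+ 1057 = 6176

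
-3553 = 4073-7626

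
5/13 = 5/13 = 0.38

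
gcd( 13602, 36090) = 6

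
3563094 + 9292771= 12855865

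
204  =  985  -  781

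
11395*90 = 1025550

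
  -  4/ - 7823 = 4/7823  =  0.00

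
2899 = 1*2899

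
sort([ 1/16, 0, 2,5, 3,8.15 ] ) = [ 0, 1/16,2, 3, 5, 8.15]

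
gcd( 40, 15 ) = 5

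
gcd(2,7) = 1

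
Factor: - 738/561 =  - 2^1 * 3^1*11^( - 1 ) * 17^(  -  1)*41^1 = - 246/187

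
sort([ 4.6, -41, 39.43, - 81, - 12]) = [ - 81, - 41, - 12, 4.6, 39.43]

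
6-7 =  - 1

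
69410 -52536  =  16874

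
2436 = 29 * 84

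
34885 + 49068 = 83953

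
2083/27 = 2083/27=77.15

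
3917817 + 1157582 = 5075399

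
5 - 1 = 4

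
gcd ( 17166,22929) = 3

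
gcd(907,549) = 1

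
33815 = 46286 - 12471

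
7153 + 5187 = 12340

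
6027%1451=223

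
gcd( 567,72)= 9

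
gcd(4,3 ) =1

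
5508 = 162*34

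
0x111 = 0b100010001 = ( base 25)AN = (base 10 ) 273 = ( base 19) e7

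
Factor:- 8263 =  - 8263^1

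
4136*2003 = 8284408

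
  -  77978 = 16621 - 94599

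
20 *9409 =188180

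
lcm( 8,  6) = 24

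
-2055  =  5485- 7540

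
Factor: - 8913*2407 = -21453591 = - 3^1*29^1*83^1*2971^1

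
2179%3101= 2179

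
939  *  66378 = 62328942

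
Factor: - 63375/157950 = - 65/162 = - 2^(-1) *3^( - 4)*5^1*13^1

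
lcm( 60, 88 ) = 1320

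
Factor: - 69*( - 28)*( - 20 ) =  - 38640=- 2^4*3^1 * 5^1 *7^1*23^1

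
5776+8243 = 14019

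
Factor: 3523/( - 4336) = - 13/16=- 2^( -4 )*13^1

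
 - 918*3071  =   - 2819178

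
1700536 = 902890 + 797646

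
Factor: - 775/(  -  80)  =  155/16 = 2^ ( - 4)*5^1*31^1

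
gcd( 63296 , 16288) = 32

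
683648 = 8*85456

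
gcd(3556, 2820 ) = 4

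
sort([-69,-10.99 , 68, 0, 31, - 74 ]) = [ - 74,-69,-10.99, 0, 31, 68]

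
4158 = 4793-635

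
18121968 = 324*55932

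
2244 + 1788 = 4032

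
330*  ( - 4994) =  - 1648020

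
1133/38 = 1133/38 = 29.82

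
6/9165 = 2/3055 = 0.00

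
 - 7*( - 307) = 2149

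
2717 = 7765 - 5048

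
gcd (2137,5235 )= 1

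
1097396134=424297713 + 673098421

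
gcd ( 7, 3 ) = 1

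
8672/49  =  8672/49 = 176.98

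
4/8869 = 4/8869 = 0.00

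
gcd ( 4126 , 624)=2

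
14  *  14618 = 204652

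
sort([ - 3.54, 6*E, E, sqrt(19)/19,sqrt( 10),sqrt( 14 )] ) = [ - 3.54,sqrt(19)/19, E,sqrt( 10),sqrt(14), 6*E]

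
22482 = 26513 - 4031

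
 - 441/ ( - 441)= 1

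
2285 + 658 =2943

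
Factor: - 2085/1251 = -5/3  =  - 3^( - 1 )*5^1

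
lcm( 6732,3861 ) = 262548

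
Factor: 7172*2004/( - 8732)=-2^2*3^1*11^1*37^( - 1)*59^ ( -1)*163^1*167^1  =  -  3593172/2183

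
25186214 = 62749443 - 37563229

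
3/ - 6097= - 3/6097 =-0.00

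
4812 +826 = 5638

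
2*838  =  1676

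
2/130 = 1/65  =  0.02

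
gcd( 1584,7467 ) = 3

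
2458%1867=591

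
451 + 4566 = 5017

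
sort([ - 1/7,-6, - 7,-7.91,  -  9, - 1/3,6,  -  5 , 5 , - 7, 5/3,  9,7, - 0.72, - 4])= [ - 9, - 7.91, - 7 , - 7, - 6, - 5, - 4, -0.72, - 1/3,-1/7,5/3,  5,6,7, 9 ] 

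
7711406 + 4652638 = 12364044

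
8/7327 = 8/7327 = 0.00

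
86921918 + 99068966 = 185990884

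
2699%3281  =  2699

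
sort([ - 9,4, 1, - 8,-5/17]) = [ - 9 ,  -  8 , - 5/17, 1,4]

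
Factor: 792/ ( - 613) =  - 2^3*3^2*11^1 * 613^ ( - 1)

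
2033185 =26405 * 77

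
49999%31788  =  18211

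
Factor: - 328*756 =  - 247968 = - 2^5*3^3*7^1*41^1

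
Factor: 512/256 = 2^1   =  2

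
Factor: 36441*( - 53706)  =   - 1957100346 =- 2^1*3^3 * 4049^1*8951^1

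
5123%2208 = 707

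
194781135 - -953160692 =1147941827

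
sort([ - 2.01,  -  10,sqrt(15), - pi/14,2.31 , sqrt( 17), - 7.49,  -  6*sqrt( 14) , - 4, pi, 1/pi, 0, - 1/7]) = [ - 6*sqrt(14), - 10, - 7.49, - 4, - 2.01, - pi/14, - 1/7, 0,1/pi, 2.31,pi, sqrt(15), sqrt( 17)] 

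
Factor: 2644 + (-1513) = 1131 = 3^1*  13^1*29^1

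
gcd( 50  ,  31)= 1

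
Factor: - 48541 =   -  48541^1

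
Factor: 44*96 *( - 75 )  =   - 316800 =- 2^7 * 3^2 * 5^2*11^1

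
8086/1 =8086 = 8086.00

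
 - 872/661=  -  2 +450/661 = - 1.32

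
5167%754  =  643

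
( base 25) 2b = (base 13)49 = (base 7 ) 115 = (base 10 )61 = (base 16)3D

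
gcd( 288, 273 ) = 3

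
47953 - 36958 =10995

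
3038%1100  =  838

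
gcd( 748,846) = 2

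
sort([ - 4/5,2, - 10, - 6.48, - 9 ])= [ - 10,  -  9,  -  6.48 ,  -  4/5,2]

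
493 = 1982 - 1489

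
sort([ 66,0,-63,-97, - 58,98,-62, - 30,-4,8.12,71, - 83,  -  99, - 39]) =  [ - 99, - 97, - 83,-63,-62,-58,  -  39, - 30,-4,0, 8.12, 66, 71,98]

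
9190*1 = 9190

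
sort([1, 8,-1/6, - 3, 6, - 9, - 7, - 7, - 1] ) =[ - 9, - 7, -7, - 3, - 1, - 1/6,1,  6,8] 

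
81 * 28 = 2268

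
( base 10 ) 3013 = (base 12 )18B1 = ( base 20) 7AD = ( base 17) a74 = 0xbc5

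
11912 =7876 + 4036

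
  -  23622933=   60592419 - 84215352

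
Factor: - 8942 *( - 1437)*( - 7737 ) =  - 2^1*3^2*17^1 * 263^1 * 479^1*2579^1 = - 99417772998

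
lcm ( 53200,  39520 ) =1383200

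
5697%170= 87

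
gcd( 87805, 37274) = 1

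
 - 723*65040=  -  47023920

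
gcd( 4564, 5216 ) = 652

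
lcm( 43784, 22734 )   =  1182168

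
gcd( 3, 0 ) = 3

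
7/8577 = 7/8577 = 0.00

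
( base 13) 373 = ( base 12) 421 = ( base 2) 1001011001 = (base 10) 601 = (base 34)HN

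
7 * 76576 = 536032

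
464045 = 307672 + 156373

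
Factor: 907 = 907^1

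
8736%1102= 1022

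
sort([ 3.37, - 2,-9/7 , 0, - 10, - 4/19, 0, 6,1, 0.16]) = [ - 10, - 2, - 9/7, -4/19,  0, 0, 0.16,1 , 3.37,6]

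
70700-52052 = 18648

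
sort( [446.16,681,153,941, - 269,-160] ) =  [ - 269 , - 160 , 153, 446.16,681,  941]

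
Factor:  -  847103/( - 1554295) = 5^( - 1 )*19^ ( - 1)*16361^( - 1 )*847103^1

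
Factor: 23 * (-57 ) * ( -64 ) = 2^6*3^1*19^1*23^1 = 83904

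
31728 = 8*3966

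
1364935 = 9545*143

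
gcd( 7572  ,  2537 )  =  1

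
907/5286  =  907/5286  =  0.17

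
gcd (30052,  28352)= 4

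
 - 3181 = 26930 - 30111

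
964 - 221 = 743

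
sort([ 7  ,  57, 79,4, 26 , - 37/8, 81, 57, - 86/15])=[-86/15, - 37/8, 4 , 7, 26,57,57, 79 , 81] 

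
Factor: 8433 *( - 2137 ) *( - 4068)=73310733828 = 2^2*3^4 *113^1*937^1*2137^1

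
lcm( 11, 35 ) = 385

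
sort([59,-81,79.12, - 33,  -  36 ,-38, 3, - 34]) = [  -  81, - 38, - 36,-34, - 33,3,  59, 79.12] 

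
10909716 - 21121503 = - 10211787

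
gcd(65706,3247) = 1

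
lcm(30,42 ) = 210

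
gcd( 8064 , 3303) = 9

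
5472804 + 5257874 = 10730678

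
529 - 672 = -143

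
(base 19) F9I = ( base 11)4235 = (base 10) 5604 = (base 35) 4k4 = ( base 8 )12744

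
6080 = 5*1216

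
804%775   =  29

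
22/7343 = 22/7343 = 0.00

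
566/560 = 283/280 = 1.01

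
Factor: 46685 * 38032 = 1775523920  =  2^4*5^1*2377^1*9337^1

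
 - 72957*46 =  - 3356022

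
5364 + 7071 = 12435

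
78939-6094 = 72845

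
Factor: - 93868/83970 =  - 46934/41985 = - 2^1*3^( - 3)*5^ ( - 1 )*31^1* 311^(  -  1)*  757^1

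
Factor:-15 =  - 3^1 * 5^1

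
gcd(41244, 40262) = 982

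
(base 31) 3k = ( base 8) 161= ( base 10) 113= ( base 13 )89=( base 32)3H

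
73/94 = 73/94 = 0.78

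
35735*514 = 18367790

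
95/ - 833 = - 1+738/833  =  - 0.11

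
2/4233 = 2/4233 =0.00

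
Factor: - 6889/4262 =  - 2^( - 1)*83^2*2131^( - 1 ) 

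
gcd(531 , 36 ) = 9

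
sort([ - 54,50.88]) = [ - 54 , 50.88 ] 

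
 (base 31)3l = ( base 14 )82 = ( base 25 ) 4e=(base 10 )114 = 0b1110010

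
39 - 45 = -6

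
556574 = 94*5921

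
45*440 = 19800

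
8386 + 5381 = 13767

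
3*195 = 585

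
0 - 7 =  - 7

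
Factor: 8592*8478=2^5*3^4*157^1 * 179^1 =72842976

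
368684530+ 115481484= 484166014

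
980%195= 5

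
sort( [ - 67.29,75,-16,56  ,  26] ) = [ - 67.29, - 16, 26, 56, 75]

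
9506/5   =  9506/5 = 1901.20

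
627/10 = 627/10 = 62.70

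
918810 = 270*3403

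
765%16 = 13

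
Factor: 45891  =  3^2 * 5099^1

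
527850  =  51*10350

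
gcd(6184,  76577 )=1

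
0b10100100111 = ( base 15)5CE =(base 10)1319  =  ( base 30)1DT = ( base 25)22j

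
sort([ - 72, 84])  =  [ - 72,84 ] 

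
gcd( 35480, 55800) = 40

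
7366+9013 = 16379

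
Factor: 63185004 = 2^2*3^2*73^1*24043^1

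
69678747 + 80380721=150059468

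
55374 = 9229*6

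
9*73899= 665091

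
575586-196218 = 379368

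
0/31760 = 0=0.00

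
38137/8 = 38137/8 = 4767.12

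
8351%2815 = 2721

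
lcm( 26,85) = 2210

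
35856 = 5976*6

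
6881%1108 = 233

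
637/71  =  8+ 69/71  =  8.97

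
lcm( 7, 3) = 21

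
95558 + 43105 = 138663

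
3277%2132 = 1145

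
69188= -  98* (  -  706) 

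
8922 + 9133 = 18055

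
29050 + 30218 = 59268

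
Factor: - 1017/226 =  -9/2 = - 2^( - 1)*3^2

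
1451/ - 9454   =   - 1451/9454 = -0.15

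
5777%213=26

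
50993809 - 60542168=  - 9548359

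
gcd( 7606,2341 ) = 1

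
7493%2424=221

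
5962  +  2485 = 8447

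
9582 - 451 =9131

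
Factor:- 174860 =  - 2^2*5^1*7^1*1249^1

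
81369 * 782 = 63630558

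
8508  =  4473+4035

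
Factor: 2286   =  2^1*3^2*127^1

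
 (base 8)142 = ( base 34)2u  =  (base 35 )2S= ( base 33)2W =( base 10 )98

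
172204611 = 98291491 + 73913120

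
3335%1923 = 1412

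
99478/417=99478/417 =238.56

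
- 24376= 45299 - 69675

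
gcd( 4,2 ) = 2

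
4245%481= 397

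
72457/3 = 24152 + 1/3 = 24152.33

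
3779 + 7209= 10988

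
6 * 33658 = 201948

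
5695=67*85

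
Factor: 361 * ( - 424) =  - 2^3*19^2* 53^1 =- 153064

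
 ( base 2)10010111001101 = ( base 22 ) JLJ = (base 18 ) 1bfb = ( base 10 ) 9677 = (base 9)14242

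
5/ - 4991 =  - 5/4991  =  -  0.00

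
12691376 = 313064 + 12378312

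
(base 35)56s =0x18db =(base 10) 6363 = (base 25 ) A4D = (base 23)c0f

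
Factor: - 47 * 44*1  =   - 2068 = - 2^2*11^1*47^1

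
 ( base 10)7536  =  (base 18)154C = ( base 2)1110101110000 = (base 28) 9h4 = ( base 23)e5f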